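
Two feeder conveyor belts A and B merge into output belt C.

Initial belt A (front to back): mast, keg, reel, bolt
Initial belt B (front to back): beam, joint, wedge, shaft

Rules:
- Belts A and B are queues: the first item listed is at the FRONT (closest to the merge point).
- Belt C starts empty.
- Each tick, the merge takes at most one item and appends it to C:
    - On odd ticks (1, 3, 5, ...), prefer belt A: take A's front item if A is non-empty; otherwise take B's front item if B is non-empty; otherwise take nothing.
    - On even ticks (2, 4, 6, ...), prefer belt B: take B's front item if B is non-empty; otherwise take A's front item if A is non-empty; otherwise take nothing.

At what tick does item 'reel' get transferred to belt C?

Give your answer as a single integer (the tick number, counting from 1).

Answer: 5

Derivation:
Tick 1: prefer A, take mast from A; A=[keg,reel,bolt] B=[beam,joint,wedge,shaft] C=[mast]
Tick 2: prefer B, take beam from B; A=[keg,reel,bolt] B=[joint,wedge,shaft] C=[mast,beam]
Tick 3: prefer A, take keg from A; A=[reel,bolt] B=[joint,wedge,shaft] C=[mast,beam,keg]
Tick 4: prefer B, take joint from B; A=[reel,bolt] B=[wedge,shaft] C=[mast,beam,keg,joint]
Tick 5: prefer A, take reel from A; A=[bolt] B=[wedge,shaft] C=[mast,beam,keg,joint,reel]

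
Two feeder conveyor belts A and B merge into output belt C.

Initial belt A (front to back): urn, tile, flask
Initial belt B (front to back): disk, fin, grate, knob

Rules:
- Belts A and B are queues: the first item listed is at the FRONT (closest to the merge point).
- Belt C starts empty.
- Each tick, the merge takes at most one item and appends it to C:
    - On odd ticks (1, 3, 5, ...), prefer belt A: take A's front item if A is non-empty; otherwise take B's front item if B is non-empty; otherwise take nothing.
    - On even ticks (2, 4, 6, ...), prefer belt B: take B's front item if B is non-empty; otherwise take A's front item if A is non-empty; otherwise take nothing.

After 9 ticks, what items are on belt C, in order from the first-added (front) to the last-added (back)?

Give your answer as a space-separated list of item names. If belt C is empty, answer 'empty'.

Answer: urn disk tile fin flask grate knob

Derivation:
Tick 1: prefer A, take urn from A; A=[tile,flask] B=[disk,fin,grate,knob] C=[urn]
Tick 2: prefer B, take disk from B; A=[tile,flask] B=[fin,grate,knob] C=[urn,disk]
Tick 3: prefer A, take tile from A; A=[flask] B=[fin,grate,knob] C=[urn,disk,tile]
Tick 4: prefer B, take fin from B; A=[flask] B=[grate,knob] C=[urn,disk,tile,fin]
Tick 5: prefer A, take flask from A; A=[-] B=[grate,knob] C=[urn,disk,tile,fin,flask]
Tick 6: prefer B, take grate from B; A=[-] B=[knob] C=[urn,disk,tile,fin,flask,grate]
Tick 7: prefer A, take knob from B; A=[-] B=[-] C=[urn,disk,tile,fin,flask,grate,knob]
Tick 8: prefer B, both empty, nothing taken; A=[-] B=[-] C=[urn,disk,tile,fin,flask,grate,knob]
Tick 9: prefer A, both empty, nothing taken; A=[-] B=[-] C=[urn,disk,tile,fin,flask,grate,knob]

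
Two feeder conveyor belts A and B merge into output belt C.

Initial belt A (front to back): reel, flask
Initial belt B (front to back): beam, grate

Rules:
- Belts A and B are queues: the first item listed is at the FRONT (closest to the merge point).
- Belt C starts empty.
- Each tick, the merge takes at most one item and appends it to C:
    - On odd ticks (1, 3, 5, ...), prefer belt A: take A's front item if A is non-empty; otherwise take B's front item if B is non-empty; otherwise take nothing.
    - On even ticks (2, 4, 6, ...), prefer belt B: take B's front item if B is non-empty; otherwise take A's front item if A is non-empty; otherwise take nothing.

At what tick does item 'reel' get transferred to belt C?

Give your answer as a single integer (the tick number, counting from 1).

Answer: 1

Derivation:
Tick 1: prefer A, take reel from A; A=[flask] B=[beam,grate] C=[reel]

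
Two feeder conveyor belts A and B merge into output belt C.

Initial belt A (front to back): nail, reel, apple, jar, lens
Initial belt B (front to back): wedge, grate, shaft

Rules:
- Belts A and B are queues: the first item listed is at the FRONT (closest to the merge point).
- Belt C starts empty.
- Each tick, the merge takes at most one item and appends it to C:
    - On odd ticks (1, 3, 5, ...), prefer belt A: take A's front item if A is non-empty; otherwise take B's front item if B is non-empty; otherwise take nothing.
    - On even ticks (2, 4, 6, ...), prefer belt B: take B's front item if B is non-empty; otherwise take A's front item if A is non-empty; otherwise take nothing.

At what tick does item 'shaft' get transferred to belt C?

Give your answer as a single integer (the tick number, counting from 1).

Answer: 6

Derivation:
Tick 1: prefer A, take nail from A; A=[reel,apple,jar,lens] B=[wedge,grate,shaft] C=[nail]
Tick 2: prefer B, take wedge from B; A=[reel,apple,jar,lens] B=[grate,shaft] C=[nail,wedge]
Tick 3: prefer A, take reel from A; A=[apple,jar,lens] B=[grate,shaft] C=[nail,wedge,reel]
Tick 4: prefer B, take grate from B; A=[apple,jar,lens] B=[shaft] C=[nail,wedge,reel,grate]
Tick 5: prefer A, take apple from A; A=[jar,lens] B=[shaft] C=[nail,wedge,reel,grate,apple]
Tick 6: prefer B, take shaft from B; A=[jar,lens] B=[-] C=[nail,wedge,reel,grate,apple,shaft]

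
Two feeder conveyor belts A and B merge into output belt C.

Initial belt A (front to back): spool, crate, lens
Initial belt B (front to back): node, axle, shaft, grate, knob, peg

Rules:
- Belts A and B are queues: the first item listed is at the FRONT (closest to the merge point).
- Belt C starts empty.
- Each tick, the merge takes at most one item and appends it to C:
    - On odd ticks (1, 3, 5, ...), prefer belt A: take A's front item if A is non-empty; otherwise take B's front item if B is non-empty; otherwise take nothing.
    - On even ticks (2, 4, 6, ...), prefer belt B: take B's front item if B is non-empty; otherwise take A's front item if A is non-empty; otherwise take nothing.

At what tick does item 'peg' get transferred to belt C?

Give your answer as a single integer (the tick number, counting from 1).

Tick 1: prefer A, take spool from A; A=[crate,lens] B=[node,axle,shaft,grate,knob,peg] C=[spool]
Tick 2: prefer B, take node from B; A=[crate,lens] B=[axle,shaft,grate,knob,peg] C=[spool,node]
Tick 3: prefer A, take crate from A; A=[lens] B=[axle,shaft,grate,knob,peg] C=[spool,node,crate]
Tick 4: prefer B, take axle from B; A=[lens] B=[shaft,grate,knob,peg] C=[spool,node,crate,axle]
Tick 5: prefer A, take lens from A; A=[-] B=[shaft,grate,knob,peg] C=[spool,node,crate,axle,lens]
Tick 6: prefer B, take shaft from B; A=[-] B=[grate,knob,peg] C=[spool,node,crate,axle,lens,shaft]
Tick 7: prefer A, take grate from B; A=[-] B=[knob,peg] C=[spool,node,crate,axle,lens,shaft,grate]
Tick 8: prefer B, take knob from B; A=[-] B=[peg] C=[spool,node,crate,axle,lens,shaft,grate,knob]
Tick 9: prefer A, take peg from B; A=[-] B=[-] C=[spool,node,crate,axle,lens,shaft,grate,knob,peg]

Answer: 9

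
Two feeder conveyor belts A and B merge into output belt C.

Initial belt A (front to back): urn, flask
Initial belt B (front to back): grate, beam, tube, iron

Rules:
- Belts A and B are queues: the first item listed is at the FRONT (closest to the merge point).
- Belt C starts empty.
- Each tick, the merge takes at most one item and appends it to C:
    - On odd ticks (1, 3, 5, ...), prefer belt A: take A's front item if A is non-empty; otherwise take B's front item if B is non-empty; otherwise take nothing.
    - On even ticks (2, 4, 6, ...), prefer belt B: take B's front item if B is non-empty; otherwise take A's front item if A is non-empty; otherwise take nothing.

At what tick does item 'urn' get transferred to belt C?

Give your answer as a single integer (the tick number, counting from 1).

Tick 1: prefer A, take urn from A; A=[flask] B=[grate,beam,tube,iron] C=[urn]

Answer: 1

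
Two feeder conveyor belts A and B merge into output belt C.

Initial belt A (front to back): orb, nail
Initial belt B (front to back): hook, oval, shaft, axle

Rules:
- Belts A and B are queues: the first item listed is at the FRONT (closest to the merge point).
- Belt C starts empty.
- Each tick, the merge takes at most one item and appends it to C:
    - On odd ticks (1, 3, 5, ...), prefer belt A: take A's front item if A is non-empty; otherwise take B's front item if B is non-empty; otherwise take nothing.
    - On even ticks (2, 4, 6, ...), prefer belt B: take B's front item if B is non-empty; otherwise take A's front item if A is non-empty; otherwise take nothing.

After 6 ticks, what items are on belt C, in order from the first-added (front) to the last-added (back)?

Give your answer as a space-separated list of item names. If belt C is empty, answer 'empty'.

Tick 1: prefer A, take orb from A; A=[nail] B=[hook,oval,shaft,axle] C=[orb]
Tick 2: prefer B, take hook from B; A=[nail] B=[oval,shaft,axle] C=[orb,hook]
Tick 3: prefer A, take nail from A; A=[-] B=[oval,shaft,axle] C=[orb,hook,nail]
Tick 4: prefer B, take oval from B; A=[-] B=[shaft,axle] C=[orb,hook,nail,oval]
Tick 5: prefer A, take shaft from B; A=[-] B=[axle] C=[orb,hook,nail,oval,shaft]
Tick 6: prefer B, take axle from B; A=[-] B=[-] C=[orb,hook,nail,oval,shaft,axle]

Answer: orb hook nail oval shaft axle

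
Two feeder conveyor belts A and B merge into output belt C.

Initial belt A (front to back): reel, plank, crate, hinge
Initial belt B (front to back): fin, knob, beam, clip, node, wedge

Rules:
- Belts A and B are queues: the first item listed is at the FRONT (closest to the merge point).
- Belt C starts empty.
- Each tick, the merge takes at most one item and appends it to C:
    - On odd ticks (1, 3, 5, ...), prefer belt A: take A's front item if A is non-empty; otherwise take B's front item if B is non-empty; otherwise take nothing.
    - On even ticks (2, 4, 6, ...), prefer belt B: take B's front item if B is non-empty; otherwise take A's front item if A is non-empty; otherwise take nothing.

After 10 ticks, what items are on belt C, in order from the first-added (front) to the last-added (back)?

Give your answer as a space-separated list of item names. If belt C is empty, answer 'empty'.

Tick 1: prefer A, take reel from A; A=[plank,crate,hinge] B=[fin,knob,beam,clip,node,wedge] C=[reel]
Tick 2: prefer B, take fin from B; A=[plank,crate,hinge] B=[knob,beam,clip,node,wedge] C=[reel,fin]
Tick 3: prefer A, take plank from A; A=[crate,hinge] B=[knob,beam,clip,node,wedge] C=[reel,fin,plank]
Tick 4: prefer B, take knob from B; A=[crate,hinge] B=[beam,clip,node,wedge] C=[reel,fin,plank,knob]
Tick 5: prefer A, take crate from A; A=[hinge] B=[beam,clip,node,wedge] C=[reel,fin,plank,knob,crate]
Tick 6: prefer B, take beam from B; A=[hinge] B=[clip,node,wedge] C=[reel,fin,plank,knob,crate,beam]
Tick 7: prefer A, take hinge from A; A=[-] B=[clip,node,wedge] C=[reel,fin,plank,knob,crate,beam,hinge]
Tick 8: prefer B, take clip from B; A=[-] B=[node,wedge] C=[reel,fin,plank,knob,crate,beam,hinge,clip]
Tick 9: prefer A, take node from B; A=[-] B=[wedge] C=[reel,fin,plank,knob,crate,beam,hinge,clip,node]
Tick 10: prefer B, take wedge from B; A=[-] B=[-] C=[reel,fin,plank,knob,crate,beam,hinge,clip,node,wedge]

Answer: reel fin plank knob crate beam hinge clip node wedge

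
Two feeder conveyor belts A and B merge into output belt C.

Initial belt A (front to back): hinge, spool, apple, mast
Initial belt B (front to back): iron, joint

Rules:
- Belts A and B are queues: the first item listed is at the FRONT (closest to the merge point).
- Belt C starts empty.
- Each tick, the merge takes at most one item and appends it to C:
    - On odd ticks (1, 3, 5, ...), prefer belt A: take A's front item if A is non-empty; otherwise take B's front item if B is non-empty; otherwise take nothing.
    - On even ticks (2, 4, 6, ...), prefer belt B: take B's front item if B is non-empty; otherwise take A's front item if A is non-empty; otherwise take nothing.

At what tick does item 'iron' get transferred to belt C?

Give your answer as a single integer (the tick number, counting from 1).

Answer: 2

Derivation:
Tick 1: prefer A, take hinge from A; A=[spool,apple,mast] B=[iron,joint] C=[hinge]
Tick 2: prefer B, take iron from B; A=[spool,apple,mast] B=[joint] C=[hinge,iron]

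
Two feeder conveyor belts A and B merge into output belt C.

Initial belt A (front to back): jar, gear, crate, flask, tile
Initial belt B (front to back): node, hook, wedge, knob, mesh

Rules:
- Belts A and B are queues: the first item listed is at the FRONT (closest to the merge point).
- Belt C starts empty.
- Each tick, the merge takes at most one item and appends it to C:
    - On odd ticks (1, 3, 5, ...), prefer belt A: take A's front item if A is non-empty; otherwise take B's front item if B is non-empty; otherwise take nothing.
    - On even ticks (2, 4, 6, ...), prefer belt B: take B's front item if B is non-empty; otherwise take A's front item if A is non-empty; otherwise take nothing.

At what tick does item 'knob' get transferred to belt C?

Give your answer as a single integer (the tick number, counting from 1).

Answer: 8

Derivation:
Tick 1: prefer A, take jar from A; A=[gear,crate,flask,tile] B=[node,hook,wedge,knob,mesh] C=[jar]
Tick 2: prefer B, take node from B; A=[gear,crate,flask,tile] B=[hook,wedge,knob,mesh] C=[jar,node]
Tick 3: prefer A, take gear from A; A=[crate,flask,tile] B=[hook,wedge,knob,mesh] C=[jar,node,gear]
Tick 4: prefer B, take hook from B; A=[crate,flask,tile] B=[wedge,knob,mesh] C=[jar,node,gear,hook]
Tick 5: prefer A, take crate from A; A=[flask,tile] B=[wedge,knob,mesh] C=[jar,node,gear,hook,crate]
Tick 6: prefer B, take wedge from B; A=[flask,tile] B=[knob,mesh] C=[jar,node,gear,hook,crate,wedge]
Tick 7: prefer A, take flask from A; A=[tile] B=[knob,mesh] C=[jar,node,gear,hook,crate,wedge,flask]
Tick 8: prefer B, take knob from B; A=[tile] B=[mesh] C=[jar,node,gear,hook,crate,wedge,flask,knob]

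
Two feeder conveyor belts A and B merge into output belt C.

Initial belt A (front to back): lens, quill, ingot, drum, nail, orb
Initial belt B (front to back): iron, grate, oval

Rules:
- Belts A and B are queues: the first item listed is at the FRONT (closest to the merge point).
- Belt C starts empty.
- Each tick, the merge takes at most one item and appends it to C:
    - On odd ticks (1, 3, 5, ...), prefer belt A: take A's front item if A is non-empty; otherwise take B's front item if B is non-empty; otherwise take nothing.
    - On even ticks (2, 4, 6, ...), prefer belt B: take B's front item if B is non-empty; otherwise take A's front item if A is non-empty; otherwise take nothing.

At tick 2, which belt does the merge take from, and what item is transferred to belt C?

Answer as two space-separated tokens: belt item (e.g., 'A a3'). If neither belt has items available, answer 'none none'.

Answer: B iron

Derivation:
Tick 1: prefer A, take lens from A; A=[quill,ingot,drum,nail,orb] B=[iron,grate,oval] C=[lens]
Tick 2: prefer B, take iron from B; A=[quill,ingot,drum,nail,orb] B=[grate,oval] C=[lens,iron]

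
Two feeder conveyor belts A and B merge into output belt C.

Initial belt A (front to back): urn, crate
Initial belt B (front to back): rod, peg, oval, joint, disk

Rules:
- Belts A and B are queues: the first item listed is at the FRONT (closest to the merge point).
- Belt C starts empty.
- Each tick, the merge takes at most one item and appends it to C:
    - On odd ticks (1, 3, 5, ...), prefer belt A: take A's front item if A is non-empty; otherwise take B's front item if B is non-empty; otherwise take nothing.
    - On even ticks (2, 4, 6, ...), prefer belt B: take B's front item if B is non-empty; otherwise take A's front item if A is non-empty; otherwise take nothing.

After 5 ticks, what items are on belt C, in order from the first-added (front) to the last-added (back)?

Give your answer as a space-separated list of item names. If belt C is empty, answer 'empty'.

Tick 1: prefer A, take urn from A; A=[crate] B=[rod,peg,oval,joint,disk] C=[urn]
Tick 2: prefer B, take rod from B; A=[crate] B=[peg,oval,joint,disk] C=[urn,rod]
Tick 3: prefer A, take crate from A; A=[-] B=[peg,oval,joint,disk] C=[urn,rod,crate]
Tick 4: prefer B, take peg from B; A=[-] B=[oval,joint,disk] C=[urn,rod,crate,peg]
Tick 5: prefer A, take oval from B; A=[-] B=[joint,disk] C=[urn,rod,crate,peg,oval]

Answer: urn rod crate peg oval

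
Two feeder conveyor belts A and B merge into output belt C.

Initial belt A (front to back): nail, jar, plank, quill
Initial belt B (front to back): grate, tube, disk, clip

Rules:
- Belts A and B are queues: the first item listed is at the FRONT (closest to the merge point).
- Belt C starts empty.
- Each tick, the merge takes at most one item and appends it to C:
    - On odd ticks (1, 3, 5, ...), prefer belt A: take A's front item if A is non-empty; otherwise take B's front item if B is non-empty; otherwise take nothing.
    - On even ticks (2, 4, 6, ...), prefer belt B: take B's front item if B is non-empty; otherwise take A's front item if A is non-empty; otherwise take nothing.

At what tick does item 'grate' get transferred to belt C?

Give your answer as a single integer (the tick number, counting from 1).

Answer: 2

Derivation:
Tick 1: prefer A, take nail from A; A=[jar,plank,quill] B=[grate,tube,disk,clip] C=[nail]
Tick 2: prefer B, take grate from B; A=[jar,plank,quill] B=[tube,disk,clip] C=[nail,grate]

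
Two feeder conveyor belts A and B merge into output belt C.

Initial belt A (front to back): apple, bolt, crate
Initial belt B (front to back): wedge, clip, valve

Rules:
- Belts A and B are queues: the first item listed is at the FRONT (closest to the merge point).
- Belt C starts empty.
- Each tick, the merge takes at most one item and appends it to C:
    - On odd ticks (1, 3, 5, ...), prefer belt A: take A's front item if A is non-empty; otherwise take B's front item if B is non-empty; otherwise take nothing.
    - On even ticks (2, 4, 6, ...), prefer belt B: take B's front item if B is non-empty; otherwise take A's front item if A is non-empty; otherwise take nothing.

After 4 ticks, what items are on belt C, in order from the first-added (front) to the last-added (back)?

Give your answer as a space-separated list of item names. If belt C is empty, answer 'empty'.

Answer: apple wedge bolt clip

Derivation:
Tick 1: prefer A, take apple from A; A=[bolt,crate] B=[wedge,clip,valve] C=[apple]
Tick 2: prefer B, take wedge from B; A=[bolt,crate] B=[clip,valve] C=[apple,wedge]
Tick 3: prefer A, take bolt from A; A=[crate] B=[clip,valve] C=[apple,wedge,bolt]
Tick 4: prefer B, take clip from B; A=[crate] B=[valve] C=[apple,wedge,bolt,clip]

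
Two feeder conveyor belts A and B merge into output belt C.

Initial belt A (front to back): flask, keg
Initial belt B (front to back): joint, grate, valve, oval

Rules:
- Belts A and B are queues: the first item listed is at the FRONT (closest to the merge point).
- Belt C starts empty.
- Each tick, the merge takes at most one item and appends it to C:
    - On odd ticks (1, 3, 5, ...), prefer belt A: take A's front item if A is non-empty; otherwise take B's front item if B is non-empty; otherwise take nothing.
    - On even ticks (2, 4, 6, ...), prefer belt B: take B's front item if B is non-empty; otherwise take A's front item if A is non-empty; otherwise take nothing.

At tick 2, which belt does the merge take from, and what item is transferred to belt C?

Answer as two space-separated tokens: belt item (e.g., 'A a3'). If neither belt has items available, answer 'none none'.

Tick 1: prefer A, take flask from A; A=[keg] B=[joint,grate,valve,oval] C=[flask]
Tick 2: prefer B, take joint from B; A=[keg] B=[grate,valve,oval] C=[flask,joint]

Answer: B joint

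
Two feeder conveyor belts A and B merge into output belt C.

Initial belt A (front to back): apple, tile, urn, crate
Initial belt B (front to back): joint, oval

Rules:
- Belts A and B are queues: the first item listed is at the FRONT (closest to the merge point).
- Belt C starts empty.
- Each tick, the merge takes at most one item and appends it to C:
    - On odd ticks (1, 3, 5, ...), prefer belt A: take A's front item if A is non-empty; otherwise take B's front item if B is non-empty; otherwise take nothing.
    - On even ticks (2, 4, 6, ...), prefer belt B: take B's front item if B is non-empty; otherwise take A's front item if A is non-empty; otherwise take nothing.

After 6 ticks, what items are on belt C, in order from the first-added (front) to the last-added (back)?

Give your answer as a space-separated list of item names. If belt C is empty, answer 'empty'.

Answer: apple joint tile oval urn crate

Derivation:
Tick 1: prefer A, take apple from A; A=[tile,urn,crate] B=[joint,oval] C=[apple]
Tick 2: prefer B, take joint from B; A=[tile,urn,crate] B=[oval] C=[apple,joint]
Tick 3: prefer A, take tile from A; A=[urn,crate] B=[oval] C=[apple,joint,tile]
Tick 4: prefer B, take oval from B; A=[urn,crate] B=[-] C=[apple,joint,tile,oval]
Tick 5: prefer A, take urn from A; A=[crate] B=[-] C=[apple,joint,tile,oval,urn]
Tick 6: prefer B, take crate from A; A=[-] B=[-] C=[apple,joint,tile,oval,urn,crate]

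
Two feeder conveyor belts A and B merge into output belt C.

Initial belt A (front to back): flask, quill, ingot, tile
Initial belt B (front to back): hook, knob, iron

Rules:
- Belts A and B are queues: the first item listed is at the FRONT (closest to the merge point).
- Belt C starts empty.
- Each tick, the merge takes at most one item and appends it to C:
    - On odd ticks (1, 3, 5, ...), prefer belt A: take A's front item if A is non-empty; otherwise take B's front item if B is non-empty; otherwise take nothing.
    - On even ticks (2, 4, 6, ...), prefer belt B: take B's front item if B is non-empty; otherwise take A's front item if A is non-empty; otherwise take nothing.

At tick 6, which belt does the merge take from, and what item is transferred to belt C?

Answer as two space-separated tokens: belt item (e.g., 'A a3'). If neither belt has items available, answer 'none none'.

Answer: B iron

Derivation:
Tick 1: prefer A, take flask from A; A=[quill,ingot,tile] B=[hook,knob,iron] C=[flask]
Tick 2: prefer B, take hook from B; A=[quill,ingot,tile] B=[knob,iron] C=[flask,hook]
Tick 3: prefer A, take quill from A; A=[ingot,tile] B=[knob,iron] C=[flask,hook,quill]
Tick 4: prefer B, take knob from B; A=[ingot,tile] B=[iron] C=[flask,hook,quill,knob]
Tick 5: prefer A, take ingot from A; A=[tile] B=[iron] C=[flask,hook,quill,knob,ingot]
Tick 6: prefer B, take iron from B; A=[tile] B=[-] C=[flask,hook,quill,knob,ingot,iron]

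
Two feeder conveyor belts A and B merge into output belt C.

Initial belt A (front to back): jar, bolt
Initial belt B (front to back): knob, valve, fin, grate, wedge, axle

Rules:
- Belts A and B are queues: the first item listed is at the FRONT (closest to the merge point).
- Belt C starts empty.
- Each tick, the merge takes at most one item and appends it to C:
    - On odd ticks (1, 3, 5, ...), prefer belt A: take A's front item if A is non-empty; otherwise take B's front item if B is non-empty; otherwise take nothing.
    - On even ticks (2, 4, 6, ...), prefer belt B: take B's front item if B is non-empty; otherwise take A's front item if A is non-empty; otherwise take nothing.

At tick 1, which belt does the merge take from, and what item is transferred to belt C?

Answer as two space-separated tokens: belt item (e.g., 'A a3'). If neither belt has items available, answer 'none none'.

Answer: A jar

Derivation:
Tick 1: prefer A, take jar from A; A=[bolt] B=[knob,valve,fin,grate,wedge,axle] C=[jar]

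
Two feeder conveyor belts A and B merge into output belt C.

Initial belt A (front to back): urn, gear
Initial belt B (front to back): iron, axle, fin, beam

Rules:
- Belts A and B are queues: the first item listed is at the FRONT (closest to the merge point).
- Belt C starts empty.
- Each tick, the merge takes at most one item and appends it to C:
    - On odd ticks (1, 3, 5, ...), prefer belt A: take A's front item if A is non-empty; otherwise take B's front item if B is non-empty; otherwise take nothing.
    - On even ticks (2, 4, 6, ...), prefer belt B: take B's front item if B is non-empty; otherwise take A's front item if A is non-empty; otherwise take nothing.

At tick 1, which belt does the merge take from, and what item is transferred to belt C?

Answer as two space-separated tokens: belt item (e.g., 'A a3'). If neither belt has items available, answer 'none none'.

Tick 1: prefer A, take urn from A; A=[gear] B=[iron,axle,fin,beam] C=[urn]

Answer: A urn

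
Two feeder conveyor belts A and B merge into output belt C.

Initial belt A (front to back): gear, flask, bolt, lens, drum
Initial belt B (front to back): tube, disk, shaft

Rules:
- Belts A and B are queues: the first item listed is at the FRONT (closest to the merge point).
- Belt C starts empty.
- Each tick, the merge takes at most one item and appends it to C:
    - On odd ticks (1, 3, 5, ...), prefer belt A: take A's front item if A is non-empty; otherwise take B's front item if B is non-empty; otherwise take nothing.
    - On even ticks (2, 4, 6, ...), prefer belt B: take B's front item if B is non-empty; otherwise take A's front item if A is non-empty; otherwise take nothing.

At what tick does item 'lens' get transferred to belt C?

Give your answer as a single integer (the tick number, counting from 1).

Tick 1: prefer A, take gear from A; A=[flask,bolt,lens,drum] B=[tube,disk,shaft] C=[gear]
Tick 2: prefer B, take tube from B; A=[flask,bolt,lens,drum] B=[disk,shaft] C=[gear,tube]
Tick 3: prefer A, take flask from A; A=[bolt,lens,drum] B=[disk,shaft] C=[gear,tube,flask]
Tick 4: prefer B, take disk from B; A=[bolt,lens,drum] B=[shaft] C=[gear,tube,flask,disk]
Tick 5: prefer A, take bolt from A; A=[lens,drum] B=[shaft] C=[gear,tube,flask,disk,bolt]
Tick 6: prefer B, take shaft from B; A=[lens,drum] B=[-] C=[gear,tube,flask,disk,bolt,shaft]
Tick 7: prefer A, take lens from A; A=[drum] B=[-] C=[gear,tube,flask,disk,bolt,shaft,lens]

Answer: 7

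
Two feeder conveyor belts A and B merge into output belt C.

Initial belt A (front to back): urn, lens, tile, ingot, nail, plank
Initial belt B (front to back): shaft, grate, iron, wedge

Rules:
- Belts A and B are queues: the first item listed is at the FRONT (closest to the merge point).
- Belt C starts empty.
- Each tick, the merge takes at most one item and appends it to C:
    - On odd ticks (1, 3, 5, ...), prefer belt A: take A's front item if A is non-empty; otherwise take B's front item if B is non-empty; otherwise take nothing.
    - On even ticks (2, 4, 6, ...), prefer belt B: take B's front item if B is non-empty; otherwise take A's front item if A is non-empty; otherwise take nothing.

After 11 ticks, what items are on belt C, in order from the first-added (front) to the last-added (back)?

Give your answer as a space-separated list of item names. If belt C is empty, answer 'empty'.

Tick 1: prefer A, take urn from A; A=[lens,tile,ingot,nail,plank] B=[shaft,grate,iron,wedge] C=[urn]
Tick 2: prefer B, take shaft from B; A=[lens,tile,ingot,nail,plank] B=[grate,iron,wedge] C=[urn,shaft]
Tick 3: prefer A, take lens from A; A=[tile,ingot,nail,plank] B=[grate,iron,wedge] C=[urn,shaft,lens]
Tick 4: prefer B, take grate from B; A=[tile,ingot,nail,plank] B=[iron,wedge] C=[urn,shaft,lens,grate]
Tick 5: prefer A, take tile from A; A=[ingot,nail,plank] B=[iron,wedge] C=[urn,shaft,lens,grate,tile]
Tick 6: prefer B, take iron from B; A=[ingot,nail,plank] B=[wedge] C=[urn,shaft,lens,grate,tile,iron]
Tick 7: prefer A, take ingot from A; A=[nail,plank] B=[wedge] C=[urn,shaft,lens,grate,tile,iron,ingot]
Tick 8: prefer B, take wedge from B; A=[nail,plank] B=[-] C=[urn,shaft,lens,grate,tile,iron,ingot,wedge]
Tick 9: prefer A, take nail from A; A=[plank] B=[-] C=[urn,shaft,lens,grate,tile,iron,ingot,wedge,nail]
Tick 10: prefer B, take plank from A; A=[-] B=[-] C=[urn,shaft,lens,grate,tile,iron,ingot,wedge,nail,plank]
Tick 11: prefer A, both empty, nothing taken; A=[-] B=[-] C=[urn,shaft,lens,grate,tile,iron,ingot,wedge,nail,plank]

Answer: urn shaft lens grate tile iron ingot wedge nail plank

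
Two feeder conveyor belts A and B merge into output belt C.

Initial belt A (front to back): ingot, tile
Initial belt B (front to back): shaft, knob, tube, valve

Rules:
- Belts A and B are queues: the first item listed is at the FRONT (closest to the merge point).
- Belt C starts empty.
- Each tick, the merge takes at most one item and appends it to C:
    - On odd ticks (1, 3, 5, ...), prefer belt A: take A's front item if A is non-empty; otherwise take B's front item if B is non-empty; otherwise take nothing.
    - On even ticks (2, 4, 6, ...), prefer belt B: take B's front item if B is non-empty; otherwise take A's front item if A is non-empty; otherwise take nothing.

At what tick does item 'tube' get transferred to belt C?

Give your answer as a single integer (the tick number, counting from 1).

Answer: 5

Derivation:
Tick 1: prefer A, take ingot from A; A=[tile] B=[shaft,knob,tube,valve] C=[ingot]
Tick 2: prefer B, take shaft from B; A=[tile] B=[knob,tube,valve] C=[ingot,shaft]
Tick 3: prefer A, take tile from A; A=[-] B=[knob,tube,valve] C=[ingot,shaft,tile]
Tick 4: prefer B, take knob from B; A=[-] B=[tube,valve] C=[ingot,shaft,tile,knob]
Tick 5: prefer A, take tube from B; A=[-] B=[valve] C=[ingot,shaft,tile,knob,tube]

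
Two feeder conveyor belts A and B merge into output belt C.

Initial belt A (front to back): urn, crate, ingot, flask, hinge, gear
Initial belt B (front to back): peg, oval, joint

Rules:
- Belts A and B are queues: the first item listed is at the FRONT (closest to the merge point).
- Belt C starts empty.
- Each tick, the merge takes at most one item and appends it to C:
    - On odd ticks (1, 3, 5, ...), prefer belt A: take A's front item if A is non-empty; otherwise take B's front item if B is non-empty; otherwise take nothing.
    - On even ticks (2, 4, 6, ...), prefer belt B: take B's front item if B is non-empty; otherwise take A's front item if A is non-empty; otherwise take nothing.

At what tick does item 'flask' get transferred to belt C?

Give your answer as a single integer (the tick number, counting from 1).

Tick 1: prefer A, take urn from A; A=[crate,ingot,flask,hinge,gear] B=[peg,oval,joint] C=[urn]
Tick 2: prefer B, take peg from B; A=[crate,ingot,flask,hinge,gear] B=[oval,joint] C=[urn,peg]
Tick 3: prefer A, take crate from A; A=[ingot,flask,hinge,gear] B=[oval,joint] C=[urn,peg,crate]
Tick 4: prefer B, take oval from B; A=[ingot,flask,hinge,gear] B=[joint] C=[urn,peg,crate,oval]
Tick 5: prefer A, take ingot from A; A=[flask,hinge,gear] B=[joint] C=[urn,peg,crate,oval,ingot]
Tick 6: prefer B, take joint from B; A=[flask,hinge,gear] B=[-] C=[urn,peg,crate,oval,ingot,joint]
Tick 7: prefer A, take flask from A; A=[hinge,gear] B=[-] C=[urn,peg,crate,oval,ingot,joint,flask]

Answer: 7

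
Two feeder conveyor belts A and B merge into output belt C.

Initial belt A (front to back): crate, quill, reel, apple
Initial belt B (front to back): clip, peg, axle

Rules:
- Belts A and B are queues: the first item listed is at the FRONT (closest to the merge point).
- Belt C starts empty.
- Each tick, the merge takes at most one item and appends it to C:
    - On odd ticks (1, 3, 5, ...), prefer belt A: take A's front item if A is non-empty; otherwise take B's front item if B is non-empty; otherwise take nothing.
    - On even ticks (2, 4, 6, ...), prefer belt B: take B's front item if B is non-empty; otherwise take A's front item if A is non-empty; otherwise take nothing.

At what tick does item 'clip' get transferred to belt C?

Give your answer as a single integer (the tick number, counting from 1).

Tick 1: prefer A, take crate from A; A=[quill,reel,apple] B=[clip,peg,axle] C=[crate]
Tick 2: prefer B, take clip from B; A=[quill,reel,apple] B=[peg,axle] C=[crate,clip]

Answer: 2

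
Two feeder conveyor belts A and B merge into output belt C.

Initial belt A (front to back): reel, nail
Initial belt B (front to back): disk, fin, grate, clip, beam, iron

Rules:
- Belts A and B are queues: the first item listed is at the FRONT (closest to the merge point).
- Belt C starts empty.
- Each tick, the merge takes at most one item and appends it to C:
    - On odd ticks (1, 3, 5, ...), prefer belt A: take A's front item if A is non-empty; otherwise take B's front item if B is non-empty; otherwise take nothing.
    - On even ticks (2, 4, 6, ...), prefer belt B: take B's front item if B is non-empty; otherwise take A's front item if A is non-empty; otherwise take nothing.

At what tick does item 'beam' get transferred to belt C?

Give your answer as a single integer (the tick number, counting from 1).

Answer: 7

Derivation:
Tick 1: prefer A, take reel from A; A=[nail] B=[disk,fin,grate,clip,beam,iron] C=[reel]
Tick 2: prefer B, take disk from B; A=[nail] B=[fin,grate,clip,beam,iron] C=[reel,disk]
Tick 3: prefer A, take nail from A; A=[-] B=[fin,grate,clip,beam,iron] C=[reel,disk,nail]
Tick 4: prefer B, take fin from B; A=[-] B=[grate,clip,beam,iron] C=[reel,disk,nail,fin]
Tick 5: prefer A, take grate from B; A=[-] B=[clip,beam,iron] C=[reel,disk,nail,fin,grate]
Tick 6: prefer B, take clip from B; A=[-] B=[beam,iron] C=[reel,disk,nail,fin,grate,clip]
Tick 7: prefer A, take beam from B; A=[-] B=[iron] C=[reel,disk,nail,fin,grate,clip,beam]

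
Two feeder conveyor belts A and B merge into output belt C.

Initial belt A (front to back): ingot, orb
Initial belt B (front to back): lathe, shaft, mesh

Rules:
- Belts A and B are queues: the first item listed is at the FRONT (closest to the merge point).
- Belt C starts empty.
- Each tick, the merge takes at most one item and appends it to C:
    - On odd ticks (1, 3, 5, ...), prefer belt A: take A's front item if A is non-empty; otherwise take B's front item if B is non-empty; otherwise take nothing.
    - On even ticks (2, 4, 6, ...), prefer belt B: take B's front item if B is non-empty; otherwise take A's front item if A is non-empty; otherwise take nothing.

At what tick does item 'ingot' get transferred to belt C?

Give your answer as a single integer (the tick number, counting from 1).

Answer: 1

Derivation:
Tick 1: prefer A, take ingot from A; A=[orb] B=[lathe,shaft,mesh] C=[ingot]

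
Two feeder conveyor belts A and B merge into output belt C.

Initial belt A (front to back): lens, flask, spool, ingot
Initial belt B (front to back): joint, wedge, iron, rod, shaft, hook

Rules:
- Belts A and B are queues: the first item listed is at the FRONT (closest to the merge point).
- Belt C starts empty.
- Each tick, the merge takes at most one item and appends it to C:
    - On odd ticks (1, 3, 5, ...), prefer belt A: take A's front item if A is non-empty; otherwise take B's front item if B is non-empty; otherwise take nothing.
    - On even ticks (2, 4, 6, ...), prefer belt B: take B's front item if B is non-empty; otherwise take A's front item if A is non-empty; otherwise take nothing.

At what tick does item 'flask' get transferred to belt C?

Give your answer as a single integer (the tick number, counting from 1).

Tick 1: prefer A, take lens from A; A=[flask,spool,ingot] B=[joint,wedge,iron,rod,shaft,hook] C=[lens]
Tick 2: prefer B, take joint from B; A=[flask,spool,ingot] B=[wedge,iron,rod,shaft,hook] C=[lens,joint]
Tick 3: prefer A, take flask from A; A=[spool,ingot] B=[wedge,iron,rod,shaft,hook] C=[lens,joint,flask]

Answer: 3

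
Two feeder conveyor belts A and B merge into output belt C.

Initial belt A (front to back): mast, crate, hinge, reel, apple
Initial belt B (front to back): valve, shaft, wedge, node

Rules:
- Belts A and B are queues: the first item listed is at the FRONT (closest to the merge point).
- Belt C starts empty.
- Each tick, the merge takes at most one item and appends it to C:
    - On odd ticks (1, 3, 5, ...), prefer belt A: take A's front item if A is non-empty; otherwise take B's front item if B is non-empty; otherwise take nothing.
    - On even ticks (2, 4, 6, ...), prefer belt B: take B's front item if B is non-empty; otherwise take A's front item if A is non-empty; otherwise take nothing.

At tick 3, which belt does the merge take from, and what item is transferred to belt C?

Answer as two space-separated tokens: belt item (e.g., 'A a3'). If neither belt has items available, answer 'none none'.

Answer: A crate

Derivation:
Tick 1: prefer A, take mast from A; A=[crate,hinge,reel,apple] B=[valve,shaft,wedge,node] C=[mast]
Tick 2: prefer B, take valve from B; A=[crate,hinge,reel,apple] B=[shaft,wedge,node] C=[mast,valve]
Tick 3: prefer A, take crate from A; A=[hinge,reel,apple] B=[shaft,wedge,node] C=[mast,valve,crate]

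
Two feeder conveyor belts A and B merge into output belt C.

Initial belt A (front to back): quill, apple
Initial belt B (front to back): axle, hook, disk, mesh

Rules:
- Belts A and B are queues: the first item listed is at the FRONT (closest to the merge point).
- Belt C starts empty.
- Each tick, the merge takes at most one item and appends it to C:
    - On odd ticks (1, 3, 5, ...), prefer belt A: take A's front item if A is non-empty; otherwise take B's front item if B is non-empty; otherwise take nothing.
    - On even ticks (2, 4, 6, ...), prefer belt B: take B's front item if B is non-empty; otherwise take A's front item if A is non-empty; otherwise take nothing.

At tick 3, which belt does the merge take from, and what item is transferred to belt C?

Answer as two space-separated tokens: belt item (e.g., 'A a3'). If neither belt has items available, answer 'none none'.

Answer: A apple

Derivation:
Tick 1: prefer A, take quill from A; A=[apple] B=[axle,hook,disk,mesh] C=[quill]
Tick 2: prefer B, take axle from B; A=[apple] B=[hook,disk,mesh] C=[quill,axle]
Tick 3: prefer A, take apple from A; A=[-] B=[hook,disk,mesh] C=[quill,axle,apple]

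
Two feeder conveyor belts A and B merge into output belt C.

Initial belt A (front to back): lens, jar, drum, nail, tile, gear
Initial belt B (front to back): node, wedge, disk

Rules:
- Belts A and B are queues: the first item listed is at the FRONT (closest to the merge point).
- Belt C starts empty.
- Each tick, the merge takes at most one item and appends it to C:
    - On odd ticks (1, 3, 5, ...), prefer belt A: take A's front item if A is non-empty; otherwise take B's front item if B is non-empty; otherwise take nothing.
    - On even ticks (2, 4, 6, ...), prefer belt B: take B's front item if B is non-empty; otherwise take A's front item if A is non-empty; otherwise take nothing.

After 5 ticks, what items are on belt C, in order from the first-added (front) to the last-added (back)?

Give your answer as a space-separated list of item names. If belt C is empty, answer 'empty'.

Tick 1: prefer A, take lens from A; A=[jar,drum,nail,tile,gear] B=[node,wedge,disk] C=[lens]
Tick 2: prefer B, take node from B; A=[jar,drum,nail,tile,gear] B=[wedge,disk] C=[lens,node]
Tick 3: prefer A, take jar from A; A=[drum,nail,tile,gear] B=[wedge,disk] C=[lens,node,jar]
Tick 4: prefer B, take wedge from B; A=[drum,nail,tile,gear] B=[disk] C=[lens,node,jar,wedge]
Tick 5: prefer A, take drum from A; A=[nail,tile,gear] B=[disk] C=[lens,node,jar,wedge,drum]

Answer: lens node jar wedge drum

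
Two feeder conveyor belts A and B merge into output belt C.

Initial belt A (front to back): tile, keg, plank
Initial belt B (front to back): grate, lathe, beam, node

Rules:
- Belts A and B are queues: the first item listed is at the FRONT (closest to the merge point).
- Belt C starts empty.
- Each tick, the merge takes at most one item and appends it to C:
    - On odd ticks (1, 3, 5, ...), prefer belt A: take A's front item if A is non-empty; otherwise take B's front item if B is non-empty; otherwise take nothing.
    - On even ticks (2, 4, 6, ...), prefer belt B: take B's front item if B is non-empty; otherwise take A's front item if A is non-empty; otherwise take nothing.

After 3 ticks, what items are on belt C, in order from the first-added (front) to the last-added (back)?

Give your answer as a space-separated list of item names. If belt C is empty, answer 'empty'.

Tick 1: prefer A, take tile from A; A=[keg,plank] B=[grate,lathe,beam,node] C=[tile]
Tick 2: prefer B, take grate from B; A=[keg,plank] B=[lathe,beam,node] C=[tile,grate]
Tick 3: prefer A, take keg from A; A=[plank] B=[lathe,beam,node] C=[tile,grate,keg]

Answer: tile grate keg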